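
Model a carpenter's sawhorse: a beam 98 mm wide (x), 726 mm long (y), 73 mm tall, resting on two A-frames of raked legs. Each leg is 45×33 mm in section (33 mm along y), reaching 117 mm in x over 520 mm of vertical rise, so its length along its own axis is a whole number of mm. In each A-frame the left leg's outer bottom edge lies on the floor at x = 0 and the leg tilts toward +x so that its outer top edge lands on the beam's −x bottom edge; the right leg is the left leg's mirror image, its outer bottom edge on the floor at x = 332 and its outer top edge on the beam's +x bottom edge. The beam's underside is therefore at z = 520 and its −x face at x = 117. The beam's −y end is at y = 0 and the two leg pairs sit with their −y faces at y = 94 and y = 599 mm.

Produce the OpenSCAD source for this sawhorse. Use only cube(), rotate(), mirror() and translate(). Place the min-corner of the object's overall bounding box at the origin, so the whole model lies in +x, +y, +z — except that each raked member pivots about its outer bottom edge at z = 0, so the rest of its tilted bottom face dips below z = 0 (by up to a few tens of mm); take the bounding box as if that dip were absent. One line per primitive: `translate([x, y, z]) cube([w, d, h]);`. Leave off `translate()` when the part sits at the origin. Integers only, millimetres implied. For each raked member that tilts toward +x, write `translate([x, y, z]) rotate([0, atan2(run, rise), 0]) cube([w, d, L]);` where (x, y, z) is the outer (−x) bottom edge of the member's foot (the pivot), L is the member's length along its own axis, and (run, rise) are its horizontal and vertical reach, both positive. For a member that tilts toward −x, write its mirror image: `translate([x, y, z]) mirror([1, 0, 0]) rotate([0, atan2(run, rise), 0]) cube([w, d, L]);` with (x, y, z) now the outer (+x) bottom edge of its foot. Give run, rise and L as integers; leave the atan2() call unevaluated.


// leg length = √(117² + 520²) = 533
// right-leg outer foot x = 2·117 + 98 = 332
// beam min-corner = (117, 0, 520)
translate([117, 0, 520]) cube([98, 726, 73]);
translate([0, 94, 0]) rotate([0, atan2(117, 520), 0]) cube([45, 33, 533]);
translate([332, 94, 0]) mirror([1, 0, 0]) rotate([0, atan2(117, 520), 0]) cube([45, 33, 533]);
translate([0, 599, 0]) rotate([0, atan2(117, 520), 0]) cube([45, 33, 533]);
translate([332, 599, 0]) mirror([1, 0, 0]) rotate([0, atan2(117, 520), 0]) cube([45, 33, 533]);


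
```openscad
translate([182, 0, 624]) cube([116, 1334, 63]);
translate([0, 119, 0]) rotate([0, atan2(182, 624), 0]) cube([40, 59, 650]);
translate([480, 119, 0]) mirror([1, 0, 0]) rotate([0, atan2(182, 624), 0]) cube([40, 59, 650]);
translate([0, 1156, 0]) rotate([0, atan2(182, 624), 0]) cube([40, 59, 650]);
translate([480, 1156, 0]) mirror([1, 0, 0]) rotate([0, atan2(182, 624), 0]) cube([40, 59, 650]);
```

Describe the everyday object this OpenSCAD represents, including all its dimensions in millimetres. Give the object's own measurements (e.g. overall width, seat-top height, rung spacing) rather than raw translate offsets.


A sawhorse. A 116×1334×63 mm beam (x, y, z) sits on two A-frame leg pairs. Each pair is two raked legs of 40×59 mm section (59 mm along y) splaying symmetrically in x. Each leg rises 624 mm vertically over 182 mm of horizontal reach and is 650 mm long along its own axis. Every leg's outer bottom edge rests on the floor and its outer top edge meets a bottom edge of the beam — the left legs (tilting toward +x) meet the beam's −x bottom edge, the right legs (their mirror images, tilting toward −x) meet its +x bottom edge — so the leg tops tuck under the beam, the beam's underside is 624 mm above the floor, and the feet are 480 mm apart outside-to-outside with the beam centred between them. The two leg pairs are set in 119 mm from either end of the beam.


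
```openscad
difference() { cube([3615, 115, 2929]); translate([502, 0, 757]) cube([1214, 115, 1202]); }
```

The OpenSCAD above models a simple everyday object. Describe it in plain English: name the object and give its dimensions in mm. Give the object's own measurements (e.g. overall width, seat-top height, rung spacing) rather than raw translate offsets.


A wall 3615 mm long (x), 115 mm thick (y), 2929 mm tall, with a rectangular window opening cut through it. The opening is 1214 mm wide and 1202 mm tall; its sill is at z = 757 mm and its near (−x) edge is 502 mm from the wall's −x end. The opening passes through the full wall thickness.


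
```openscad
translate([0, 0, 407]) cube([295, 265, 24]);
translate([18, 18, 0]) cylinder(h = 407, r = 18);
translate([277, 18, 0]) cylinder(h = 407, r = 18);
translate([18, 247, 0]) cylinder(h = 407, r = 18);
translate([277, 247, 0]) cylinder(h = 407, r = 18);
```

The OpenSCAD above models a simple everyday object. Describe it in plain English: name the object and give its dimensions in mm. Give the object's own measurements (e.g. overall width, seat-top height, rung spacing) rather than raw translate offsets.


A four-legged stool. The seat is a 295×265×24 mm slab whose top surface is at z = 431 mm; four round legs, each 36 mm in diameter, run from the floor (z = 0) to the underside of the seat, each leg's axis is inset half a diameter from the nearest pair of seat edges (so the leg's bounding box is flush with the corner).


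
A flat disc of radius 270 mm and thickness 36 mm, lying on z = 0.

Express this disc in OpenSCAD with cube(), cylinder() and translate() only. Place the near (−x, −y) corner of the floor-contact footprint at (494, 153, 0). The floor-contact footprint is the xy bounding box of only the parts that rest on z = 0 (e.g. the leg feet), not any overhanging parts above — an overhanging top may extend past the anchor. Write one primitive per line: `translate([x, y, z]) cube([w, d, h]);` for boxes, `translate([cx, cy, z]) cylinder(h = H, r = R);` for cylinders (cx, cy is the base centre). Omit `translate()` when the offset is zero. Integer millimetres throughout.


translate([764, 423, 0]) cylinder(h = 36, r = 270);


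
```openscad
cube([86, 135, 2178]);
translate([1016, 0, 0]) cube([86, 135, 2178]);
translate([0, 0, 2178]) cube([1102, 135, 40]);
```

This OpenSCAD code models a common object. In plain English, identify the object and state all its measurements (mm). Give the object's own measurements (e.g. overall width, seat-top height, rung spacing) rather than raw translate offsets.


A door frame. The clear opening is 930 mm wide and 2178 mm high. Two 86 mm wide jambs, 135 mm deep, stand either side of the opening from the floor to the top of the opening. A 40 mm thick head sits across the top of both jambs, spanning the full outside width of the frame.


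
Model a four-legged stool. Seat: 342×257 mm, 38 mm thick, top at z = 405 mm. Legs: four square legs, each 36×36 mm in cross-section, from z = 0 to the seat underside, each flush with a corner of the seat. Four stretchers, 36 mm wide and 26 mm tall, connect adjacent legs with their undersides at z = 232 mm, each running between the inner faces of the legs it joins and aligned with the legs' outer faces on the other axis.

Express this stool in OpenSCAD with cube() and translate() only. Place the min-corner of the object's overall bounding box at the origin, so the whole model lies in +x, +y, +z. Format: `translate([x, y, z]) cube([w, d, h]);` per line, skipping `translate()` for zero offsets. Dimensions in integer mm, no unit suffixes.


translate([0, 0, 367]) cube([342, 257, 38]);
cube([36, 36, 367]);
translate([306, 0, 0]) cube([36, 36, 367]);
translate([0, 221, 0]) cube([36, 36, 367]);
translate([306, 221, 0]) cube([36, 36, 367]);
translate([36, 0, 232]) cube([270, 36, 26]);
translate([36, 221, 232]) cube([270, 36, 26]);
translate([0, 36, 232]) cube([36, 185, 26]);
translate([306, 36, 232]) cube([36, 185, 26]);


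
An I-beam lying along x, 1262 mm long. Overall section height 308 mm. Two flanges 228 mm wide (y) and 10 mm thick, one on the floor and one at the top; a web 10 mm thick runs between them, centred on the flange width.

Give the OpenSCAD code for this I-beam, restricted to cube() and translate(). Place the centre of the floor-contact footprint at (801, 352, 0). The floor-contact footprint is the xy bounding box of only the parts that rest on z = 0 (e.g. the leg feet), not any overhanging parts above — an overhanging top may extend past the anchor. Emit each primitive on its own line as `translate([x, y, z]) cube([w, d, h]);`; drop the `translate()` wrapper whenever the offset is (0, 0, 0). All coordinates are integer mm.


translate([170, 238, 0]) cube([1262, 228, 10]);
translate([170, 347, 10]) cube([1262, 10, 288]);
translate([170, 238, 298]) cube([1262, 228, 10]);


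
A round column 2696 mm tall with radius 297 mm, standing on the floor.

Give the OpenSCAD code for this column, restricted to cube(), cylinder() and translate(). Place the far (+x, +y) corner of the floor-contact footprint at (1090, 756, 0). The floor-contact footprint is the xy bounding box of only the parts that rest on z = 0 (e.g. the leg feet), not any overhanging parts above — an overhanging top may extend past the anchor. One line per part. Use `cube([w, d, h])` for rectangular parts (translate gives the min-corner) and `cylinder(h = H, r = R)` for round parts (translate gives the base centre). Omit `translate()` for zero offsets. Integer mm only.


translate([793, 459, 0]) cylinder(h = 2696, r = 297);


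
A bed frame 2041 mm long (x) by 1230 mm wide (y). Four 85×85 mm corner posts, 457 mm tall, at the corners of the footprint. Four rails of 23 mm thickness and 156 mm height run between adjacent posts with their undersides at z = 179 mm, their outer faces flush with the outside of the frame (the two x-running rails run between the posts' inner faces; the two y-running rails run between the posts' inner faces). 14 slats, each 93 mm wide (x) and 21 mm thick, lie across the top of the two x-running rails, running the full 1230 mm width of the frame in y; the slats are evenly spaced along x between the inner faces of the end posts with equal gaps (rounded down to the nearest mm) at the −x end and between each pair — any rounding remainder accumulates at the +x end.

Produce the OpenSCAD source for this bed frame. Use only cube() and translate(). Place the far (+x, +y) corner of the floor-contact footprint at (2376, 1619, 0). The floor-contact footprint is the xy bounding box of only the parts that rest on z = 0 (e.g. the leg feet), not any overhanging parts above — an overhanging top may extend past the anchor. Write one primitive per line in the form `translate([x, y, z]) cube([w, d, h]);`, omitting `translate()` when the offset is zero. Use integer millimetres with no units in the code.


// slat z = rail_z + rail_h = 179 + 156 = 335
// slat gap = ⌊(1871 − 14·93) / 15⌋ = 37
translate([335, 389, 0]) cube([85, 85, 457]);
translate([335, 1534, 0]) cube([85, 85, 457]);
translate([2291, 389, 0]) cube([85, 85, 457]);
translate([2291, 1534, 0]) cube([85, 85, 457]);
translate([420, 389, 179]) cube([1871, 23, 156]);
translate([420, 1596, 179]) cube([1871, 23, 156]);
translate([335, 474, 179]) cube([23, 1060, 156]);
translate([2353, 474, 179]) cube([23, 1060, 156]);
translate([457, 389, 335]) cube([93, 1230, 21]);
translate([587, 389, 335]) cube([93, 1230, 21]);
translate([717, 389, 335]) cube([93, 1230, 21]);
translate([847, 389, 335]) cube([93, 1230, 21]);
translate([977, 389, 335]) cube([93, 1230, 21]);
translate([1107, 389, 335]) cube([93, 1230, 21]);
translate([1237, 389, 335]) cube([93, 1230, 21]);
translate([1367, 389, 335]) cube([93, 1230, 21]);
translate([1497, 389, 335]) cube([93, 1230, 21]);
translate([1627, 389, 335]) cube([93, 1230, 21]);
translate([1757, 389, 335]) cube([93, 1230, 21]);
translate([1887, 389, 335]) cube([93, 1230, 21]);
translate([2017, 389, 335]) cube([93, 1230, 21]);
translate([2147, 389, 335]) cube([93, 1230, 21]);


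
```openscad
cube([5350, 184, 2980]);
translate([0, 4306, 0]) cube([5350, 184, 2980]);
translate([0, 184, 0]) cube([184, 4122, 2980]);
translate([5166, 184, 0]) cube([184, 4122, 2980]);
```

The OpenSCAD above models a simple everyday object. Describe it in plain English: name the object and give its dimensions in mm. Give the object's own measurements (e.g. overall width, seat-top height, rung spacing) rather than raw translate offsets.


The wall frame of a small rectangular building: four walls, each 2980 mm tall and 184 mm thick, enclosing a footprint 5350 mm (x) by 4490 mm (y) outside-to-outside, with no floor or roof. The front and back walls (the −y and +y sides) span the full width; the two side walls fit between them.


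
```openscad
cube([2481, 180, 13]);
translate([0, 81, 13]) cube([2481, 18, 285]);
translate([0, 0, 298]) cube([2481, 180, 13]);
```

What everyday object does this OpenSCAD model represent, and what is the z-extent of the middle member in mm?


An I-beam. The web height is 285 mm.

Two wide flanges with a thin centred web — an I-beam. Overall 311 mm minus two 13 mm flanges gives a web of 311 − 2·13 = 285 mm.


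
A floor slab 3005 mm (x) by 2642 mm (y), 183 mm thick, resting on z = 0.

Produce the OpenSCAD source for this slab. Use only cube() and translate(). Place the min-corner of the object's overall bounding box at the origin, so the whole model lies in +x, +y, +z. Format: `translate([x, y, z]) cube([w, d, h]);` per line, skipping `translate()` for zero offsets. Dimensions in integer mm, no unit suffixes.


cube([3005, 2642, 183]);


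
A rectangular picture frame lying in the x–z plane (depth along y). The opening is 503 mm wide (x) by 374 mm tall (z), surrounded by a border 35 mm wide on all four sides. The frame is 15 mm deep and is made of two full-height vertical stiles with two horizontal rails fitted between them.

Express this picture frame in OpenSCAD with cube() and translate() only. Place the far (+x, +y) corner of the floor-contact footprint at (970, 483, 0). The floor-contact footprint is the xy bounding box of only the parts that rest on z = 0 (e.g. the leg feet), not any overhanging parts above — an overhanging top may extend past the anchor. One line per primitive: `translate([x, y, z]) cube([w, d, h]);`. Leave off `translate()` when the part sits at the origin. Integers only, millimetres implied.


translate([397, 468, 0]) cube([35, 15, 444]);
translate([935, 468, 0]) cube([35, 15, 444]);
translate([432, 468, 0]) cube([503, 15, 35]);
translate([432, 468, 409]) cube([503, 15, 35]);


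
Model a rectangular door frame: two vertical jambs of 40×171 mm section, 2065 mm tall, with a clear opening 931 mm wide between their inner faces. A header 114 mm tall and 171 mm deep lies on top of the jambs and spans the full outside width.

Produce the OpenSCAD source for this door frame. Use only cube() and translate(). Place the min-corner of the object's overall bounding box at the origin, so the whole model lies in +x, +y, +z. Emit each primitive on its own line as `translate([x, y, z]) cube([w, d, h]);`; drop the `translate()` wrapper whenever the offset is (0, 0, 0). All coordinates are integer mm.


cube([40, 171, 2065]);
translate([971, 0, 0]) cube([40, 171, 2065]);
translate([0, 0, 2065]) cube([1011, 171, 114]);


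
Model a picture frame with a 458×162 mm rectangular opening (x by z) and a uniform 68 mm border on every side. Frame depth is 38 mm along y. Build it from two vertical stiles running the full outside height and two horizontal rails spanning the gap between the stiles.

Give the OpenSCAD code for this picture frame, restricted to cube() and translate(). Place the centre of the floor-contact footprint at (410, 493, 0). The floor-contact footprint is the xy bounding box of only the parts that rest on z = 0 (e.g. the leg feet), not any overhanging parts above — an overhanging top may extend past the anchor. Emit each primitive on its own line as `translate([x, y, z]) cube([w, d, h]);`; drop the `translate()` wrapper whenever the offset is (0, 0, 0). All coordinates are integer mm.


translate([113, 474, 0]) cube([68, 38, 298]);
translate([639, 474, 0]) cube([68, 38, 298]);
translate([181, 474, 0]) cube([458, 38, 68]);
translate([181, 474, 230]) cube([458, 38, 68]);


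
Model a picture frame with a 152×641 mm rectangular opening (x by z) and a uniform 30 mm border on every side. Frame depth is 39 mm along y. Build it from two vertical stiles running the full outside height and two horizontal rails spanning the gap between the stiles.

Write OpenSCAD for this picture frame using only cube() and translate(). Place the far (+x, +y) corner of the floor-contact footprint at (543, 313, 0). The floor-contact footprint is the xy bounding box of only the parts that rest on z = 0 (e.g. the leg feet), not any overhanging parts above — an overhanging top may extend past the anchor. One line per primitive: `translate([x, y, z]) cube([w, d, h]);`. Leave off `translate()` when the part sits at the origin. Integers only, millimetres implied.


translate([331, 274, 0]) cube([30, 39, 701]);
translate([513, 274, 0]) cube([30, 39, 701]);
translate([361, 274, 0]) cube([152, 39, 30]);
translate([361, 274, 671]) cube([152, 39, 30]);


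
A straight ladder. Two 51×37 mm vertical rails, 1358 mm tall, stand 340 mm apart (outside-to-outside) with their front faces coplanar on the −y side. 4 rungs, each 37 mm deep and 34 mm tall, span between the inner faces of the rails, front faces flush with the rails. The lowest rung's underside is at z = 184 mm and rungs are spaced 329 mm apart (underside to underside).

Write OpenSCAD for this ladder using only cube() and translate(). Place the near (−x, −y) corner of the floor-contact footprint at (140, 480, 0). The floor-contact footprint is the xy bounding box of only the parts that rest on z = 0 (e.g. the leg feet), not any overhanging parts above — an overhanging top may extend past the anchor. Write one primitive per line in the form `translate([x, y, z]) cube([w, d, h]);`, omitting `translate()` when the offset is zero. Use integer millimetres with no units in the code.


translate([140, 480, 0]) cube([51, 37, 1358]);
translate([429, 480, 0]) cube([51, 37, 1358]);
translate([191, 480, 184]) cube([238, 37, 34]);
translate([191, 480, 513]) cube([238, 37, 34]);
translate([191, 480, 842]) cube([238, 37, 34]);
translate([191, 480, 1171]) cube([238, 37, 34]);


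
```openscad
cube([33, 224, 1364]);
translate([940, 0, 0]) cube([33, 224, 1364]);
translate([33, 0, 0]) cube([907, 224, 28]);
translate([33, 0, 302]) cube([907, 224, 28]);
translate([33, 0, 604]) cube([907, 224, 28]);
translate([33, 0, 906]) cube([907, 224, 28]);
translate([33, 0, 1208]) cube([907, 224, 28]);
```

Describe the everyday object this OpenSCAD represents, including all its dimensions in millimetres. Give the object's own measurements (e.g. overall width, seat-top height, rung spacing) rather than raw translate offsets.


An open bookshelf. Two side panels, each 33 mm thick, 224 mm deep and 1364 mm tall, stand 973 mm apart (outside-to-outside). Between them sit 5 shelves, each 28 mm thick and 224 mm deep, spanning the full gap between the sides. The bottom shelf rests on the floor (its underside at z = 0) and the clear gap between one shelf's top and the next shelf's underside is 274 mm.


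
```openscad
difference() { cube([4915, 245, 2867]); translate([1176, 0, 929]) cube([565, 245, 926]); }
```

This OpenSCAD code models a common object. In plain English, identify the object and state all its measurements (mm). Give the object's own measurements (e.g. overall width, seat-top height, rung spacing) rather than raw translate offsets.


A wall 4915 mm long (x), 245 mm thick (y), 2867 mm tall, with a rectangular window opening cut through it. The opening is 565 mm wide and 926 mm tall; its sill is at z = 929 mm and its near (−x) edge is 1176 mm from the wall's −x end. The opening passes through the full wall thickness.


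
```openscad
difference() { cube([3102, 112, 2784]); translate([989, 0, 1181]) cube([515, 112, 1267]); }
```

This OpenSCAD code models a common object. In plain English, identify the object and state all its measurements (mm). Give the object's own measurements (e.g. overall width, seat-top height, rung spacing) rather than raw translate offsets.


A wall 3102 mm long (x), 112 mm thick (y), 2784 mm tall, with a rectangular window opening cut through it. The opening is 515 mm wide and 1267 mm tall; its sill is at z = 1181 mm and its near (−x) edge is 989 mm from the wall's −x end. The opening passes through the full wall thickness.


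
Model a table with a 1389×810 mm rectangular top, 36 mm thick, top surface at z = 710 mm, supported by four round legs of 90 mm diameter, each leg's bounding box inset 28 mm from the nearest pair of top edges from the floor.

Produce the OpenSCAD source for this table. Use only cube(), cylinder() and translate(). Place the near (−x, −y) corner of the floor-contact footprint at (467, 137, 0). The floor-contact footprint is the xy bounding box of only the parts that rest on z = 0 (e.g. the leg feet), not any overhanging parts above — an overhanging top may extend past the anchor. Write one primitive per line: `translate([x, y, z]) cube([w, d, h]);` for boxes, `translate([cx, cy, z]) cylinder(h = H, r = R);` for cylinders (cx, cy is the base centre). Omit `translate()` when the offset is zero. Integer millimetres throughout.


// leg_h = 710 - 36 = 674
translate([439, 109, 674]) cube([1389, 810, 36]);
translate([512, 182, 0]) cylinder(h = 674, r = 45);
translate([1755, 182, 0]) cylinder(h = 674, r = 45);
translate([512, 846, 0]) cylinder(h = 674, r = 45);
translate([1755, 846, 0]) cylinder(h = 674, r = 45);


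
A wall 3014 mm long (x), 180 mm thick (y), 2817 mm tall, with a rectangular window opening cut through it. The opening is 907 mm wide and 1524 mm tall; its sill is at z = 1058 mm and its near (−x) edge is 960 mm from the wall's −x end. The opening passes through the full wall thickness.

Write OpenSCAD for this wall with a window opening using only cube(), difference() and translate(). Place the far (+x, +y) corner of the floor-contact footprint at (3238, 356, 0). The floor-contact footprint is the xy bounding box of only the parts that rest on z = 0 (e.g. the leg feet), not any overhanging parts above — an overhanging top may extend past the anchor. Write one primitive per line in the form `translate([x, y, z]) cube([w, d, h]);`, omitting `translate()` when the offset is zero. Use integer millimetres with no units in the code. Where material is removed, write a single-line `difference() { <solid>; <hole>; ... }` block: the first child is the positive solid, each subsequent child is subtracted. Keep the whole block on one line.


difference() { translate([224, 176, 0]) cube([3014, 180, 2817]); translate([1184, 176, 1058]) cube([907, 180, 1524]); }


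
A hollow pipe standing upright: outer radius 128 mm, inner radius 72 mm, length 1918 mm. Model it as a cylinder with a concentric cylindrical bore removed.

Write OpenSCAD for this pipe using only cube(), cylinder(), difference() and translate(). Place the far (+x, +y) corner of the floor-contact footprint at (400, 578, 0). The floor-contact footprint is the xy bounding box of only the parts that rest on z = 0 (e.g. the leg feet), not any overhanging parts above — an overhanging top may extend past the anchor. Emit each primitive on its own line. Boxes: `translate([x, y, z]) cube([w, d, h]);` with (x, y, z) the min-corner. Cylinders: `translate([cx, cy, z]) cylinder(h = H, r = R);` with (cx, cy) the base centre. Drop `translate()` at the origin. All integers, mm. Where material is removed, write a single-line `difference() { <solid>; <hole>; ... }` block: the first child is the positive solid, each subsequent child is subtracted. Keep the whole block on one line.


difference() { translate([272, 450, 0]) cylinder(h = 1918, r = 128); translate([272, 450, 0]) cylinder(h = 1918, r = 72); }


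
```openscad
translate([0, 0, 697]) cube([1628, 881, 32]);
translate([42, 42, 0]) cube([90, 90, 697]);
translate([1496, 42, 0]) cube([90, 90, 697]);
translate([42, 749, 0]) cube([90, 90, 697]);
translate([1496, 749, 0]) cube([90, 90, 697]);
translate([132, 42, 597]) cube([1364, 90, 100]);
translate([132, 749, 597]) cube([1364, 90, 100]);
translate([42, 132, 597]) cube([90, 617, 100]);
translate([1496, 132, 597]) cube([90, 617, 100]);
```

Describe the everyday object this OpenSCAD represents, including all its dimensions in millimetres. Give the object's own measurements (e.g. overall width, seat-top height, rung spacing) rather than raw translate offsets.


A rectangular dining table. The top is 1628×881×32 mm with its upper surface at z = 729 mm. It stands on four 90×90 mm square legs, each inset 42 mm from the nearest pair of top edges, running from the floor to the underside of the top. Four apron rails, 90 mm thick and 100 mm tall, run between adjacent legs with their top edges flush with the underside of the top and their outer faces flush with the legs' outer faces.


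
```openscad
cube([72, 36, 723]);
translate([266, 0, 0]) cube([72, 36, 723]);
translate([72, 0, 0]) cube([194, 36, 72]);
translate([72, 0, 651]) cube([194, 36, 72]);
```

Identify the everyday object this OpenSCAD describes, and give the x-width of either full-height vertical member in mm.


A picture frame. The border width is 72 mm.

Four thin pieces enclosing a rectangular opening — a picture frame. The two full-height stiles are 723 mm tall; the top rail sits at z = 651 and is 72 mm tall, so the border above the opening is 723 − 651 = 72 mm, matching the stile x-width.


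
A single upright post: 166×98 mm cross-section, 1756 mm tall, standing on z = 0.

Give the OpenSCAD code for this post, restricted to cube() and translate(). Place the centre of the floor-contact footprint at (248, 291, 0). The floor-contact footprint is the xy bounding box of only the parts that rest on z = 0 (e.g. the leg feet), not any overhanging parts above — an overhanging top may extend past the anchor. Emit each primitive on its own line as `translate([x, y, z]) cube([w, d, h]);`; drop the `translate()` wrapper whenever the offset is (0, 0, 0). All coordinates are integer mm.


translate([165, 242, 0]) cube([166, 98, 1756]);


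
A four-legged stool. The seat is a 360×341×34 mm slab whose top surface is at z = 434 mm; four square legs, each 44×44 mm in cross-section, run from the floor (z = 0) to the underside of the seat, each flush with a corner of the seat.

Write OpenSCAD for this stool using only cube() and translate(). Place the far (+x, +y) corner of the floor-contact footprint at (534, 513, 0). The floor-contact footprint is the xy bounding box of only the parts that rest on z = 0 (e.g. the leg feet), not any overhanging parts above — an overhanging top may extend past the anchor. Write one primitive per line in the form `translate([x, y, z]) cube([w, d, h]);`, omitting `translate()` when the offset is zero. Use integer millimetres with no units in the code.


translate([174, 172, 400]) cube([360, 341, 34]);
translate([174, 172, 0]) cube([44, 44, 400]);
translate([490, 172, 0]) cube([44, 44, 400]);
translate([174, 469, 0]) cube([44, 44, 400]);
translate([490, 469, 0]) cube([44, 44, 400]);


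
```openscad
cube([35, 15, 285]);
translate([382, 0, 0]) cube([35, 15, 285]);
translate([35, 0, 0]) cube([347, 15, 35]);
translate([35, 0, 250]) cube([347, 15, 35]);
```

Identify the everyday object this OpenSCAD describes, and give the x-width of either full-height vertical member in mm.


A picture frame. The border width is 35 mm.

Four thin pieces enclosing a rectangular opening — a picture frame. The two full-height stiles are 285 mm tall; the top rail sits at z = 250 and is 35 mm tall, so the border above the opening is 285 − 250 = 35 mm, matching the stile x-width.


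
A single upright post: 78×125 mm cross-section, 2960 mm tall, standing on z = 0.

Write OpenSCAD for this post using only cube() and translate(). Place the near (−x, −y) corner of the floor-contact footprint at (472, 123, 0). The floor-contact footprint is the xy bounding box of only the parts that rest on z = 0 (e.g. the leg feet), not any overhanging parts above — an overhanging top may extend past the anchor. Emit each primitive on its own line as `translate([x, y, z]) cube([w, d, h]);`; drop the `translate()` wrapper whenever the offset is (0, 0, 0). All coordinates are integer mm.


translate([472, 123, 0]) cube([78, 125, 2960]);


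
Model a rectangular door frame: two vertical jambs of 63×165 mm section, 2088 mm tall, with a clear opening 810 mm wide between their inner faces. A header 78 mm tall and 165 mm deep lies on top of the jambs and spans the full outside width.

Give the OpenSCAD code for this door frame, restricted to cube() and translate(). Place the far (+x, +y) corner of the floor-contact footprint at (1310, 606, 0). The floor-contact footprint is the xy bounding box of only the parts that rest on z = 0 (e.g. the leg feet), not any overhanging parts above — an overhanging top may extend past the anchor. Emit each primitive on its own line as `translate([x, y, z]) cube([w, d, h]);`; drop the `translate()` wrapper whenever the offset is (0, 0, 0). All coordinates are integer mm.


translate([374, 441, 0]) cube([63, 165, 2088]);
translate([1247, 441, 0]) cube([63, 165, 2088]);
translate([374, 441, 2088]) cube([936, 165, 78]);


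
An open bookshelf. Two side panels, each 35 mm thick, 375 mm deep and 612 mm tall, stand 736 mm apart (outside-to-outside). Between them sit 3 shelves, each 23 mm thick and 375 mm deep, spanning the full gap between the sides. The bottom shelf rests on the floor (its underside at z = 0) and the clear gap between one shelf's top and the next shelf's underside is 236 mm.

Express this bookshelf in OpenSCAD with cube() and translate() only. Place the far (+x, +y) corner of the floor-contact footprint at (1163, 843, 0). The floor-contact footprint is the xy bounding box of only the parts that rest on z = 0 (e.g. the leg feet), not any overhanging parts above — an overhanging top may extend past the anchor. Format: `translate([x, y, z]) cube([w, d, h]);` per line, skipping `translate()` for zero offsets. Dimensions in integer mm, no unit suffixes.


translate([427, 468, 0]) cube([35, 375, 612]);
translate([1128, 468, 0]) cube([35, 375, 612]);
translate([462, 468, 0]) cube([666, 375, 23]);
translate([462, 468, 259]) cube([666, 375, 23]);
translate([462, 468, 518]) cube([666, 375, 23]);


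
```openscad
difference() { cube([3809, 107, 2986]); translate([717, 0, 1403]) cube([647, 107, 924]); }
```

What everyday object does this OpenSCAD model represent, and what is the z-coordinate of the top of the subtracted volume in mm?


A wall with a window opening. The window head height is 2327 mm.

A wall with a rectangular opening subtracted — a window. Sill at z = 1403, opening 924 mm tall, so the head is at 1403 + 924 = 2327 mm.


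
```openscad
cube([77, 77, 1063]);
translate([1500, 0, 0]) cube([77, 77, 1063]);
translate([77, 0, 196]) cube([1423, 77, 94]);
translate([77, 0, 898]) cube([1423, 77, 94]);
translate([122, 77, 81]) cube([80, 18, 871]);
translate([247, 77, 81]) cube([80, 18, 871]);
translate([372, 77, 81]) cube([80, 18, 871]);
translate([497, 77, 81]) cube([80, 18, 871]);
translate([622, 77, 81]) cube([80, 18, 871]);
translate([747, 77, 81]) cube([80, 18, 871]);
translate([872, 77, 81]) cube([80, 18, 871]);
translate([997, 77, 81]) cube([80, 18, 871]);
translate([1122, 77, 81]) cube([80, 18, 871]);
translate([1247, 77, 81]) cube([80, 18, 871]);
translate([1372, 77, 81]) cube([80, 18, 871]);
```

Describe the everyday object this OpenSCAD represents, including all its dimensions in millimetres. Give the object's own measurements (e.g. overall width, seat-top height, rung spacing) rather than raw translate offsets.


A fence section. Two 77×77 mm posts, 1063 mm tall, stand on the floor with a clear span of 1423 mm between their inner faces. Two horizontal rails of 77×94 mm section span the gap between the posts with their undersides at z = 196 mm and z = 898 mm, flush with the posts' −y face. 11 pickets, each 80 mm wide, 18 mm thick and 871 mm tall, are fixed to the +y face of the rails with their bottoms at z = 81 mm, spaced across the span with a 45 mm gap after the −x post and between neighbouring pickets, with 48 mm left before the +x post.


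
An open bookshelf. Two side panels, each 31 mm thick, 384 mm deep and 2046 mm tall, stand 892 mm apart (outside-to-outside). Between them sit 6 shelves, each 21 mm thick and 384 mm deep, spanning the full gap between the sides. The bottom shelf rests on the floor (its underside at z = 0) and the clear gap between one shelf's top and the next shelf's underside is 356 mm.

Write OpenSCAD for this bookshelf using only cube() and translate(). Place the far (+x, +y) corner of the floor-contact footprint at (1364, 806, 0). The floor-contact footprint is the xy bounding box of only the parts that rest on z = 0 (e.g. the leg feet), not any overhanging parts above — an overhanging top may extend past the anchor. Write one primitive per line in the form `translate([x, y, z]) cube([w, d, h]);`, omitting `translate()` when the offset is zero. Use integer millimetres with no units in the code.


translate([472, 422, 0]) cube([31, 384, 2046]);
translate([1333, 422, 0]) cube([31, 384, 2046]);
translate([503, 422, 0]) cube([830, 384, 21]);
translate([503, 422, 377]) cube([830, 384, 21]);
translate([503, 422, 754]) cube([830, 384, 21]);
translate([503, 422, 1131]) cube([830, 384, 21]);
translate([503, 422, 1508]) cube([830, 384, 21]);
translate([503, 422, 1885]) cube([830, 384, 21]);


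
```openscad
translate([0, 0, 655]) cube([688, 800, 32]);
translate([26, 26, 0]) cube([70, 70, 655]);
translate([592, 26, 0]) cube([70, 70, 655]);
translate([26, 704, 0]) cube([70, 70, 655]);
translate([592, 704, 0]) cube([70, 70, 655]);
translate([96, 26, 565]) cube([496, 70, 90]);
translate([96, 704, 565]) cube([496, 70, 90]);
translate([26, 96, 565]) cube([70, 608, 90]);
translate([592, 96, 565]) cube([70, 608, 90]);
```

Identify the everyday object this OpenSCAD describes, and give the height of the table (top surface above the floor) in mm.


A table. The table height is 687 mm.

A 688×800×32 slab sits at z = 655 on four 70 mm square posts — a table. The top surface is at 655 + 32 = 687 mm.


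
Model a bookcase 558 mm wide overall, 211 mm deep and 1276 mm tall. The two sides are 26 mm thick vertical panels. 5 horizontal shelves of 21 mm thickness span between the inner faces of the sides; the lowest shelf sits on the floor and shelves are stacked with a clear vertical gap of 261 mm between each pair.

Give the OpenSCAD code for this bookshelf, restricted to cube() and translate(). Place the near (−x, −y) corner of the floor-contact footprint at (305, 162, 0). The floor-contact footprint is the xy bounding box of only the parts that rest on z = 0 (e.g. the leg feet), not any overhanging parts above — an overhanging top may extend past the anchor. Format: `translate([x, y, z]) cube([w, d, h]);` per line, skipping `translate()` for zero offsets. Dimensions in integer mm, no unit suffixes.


translate([305, 162, 0]) cube([26, 211, 1276]);
translate([837, 162, 0]) cube([26, 211, 1276]);
translate([331, 162, 0]) cube([506, 211, 21]);
translate([331, 162, 282]) cube([506, 211, 21]);
translate([331, 162, 564]) cube([506, 211, 21]);
translate([331, 162, 846]) cube([506, 211, 21]);
translate([331, 162, 1128]) cube([506, 211, 21]);


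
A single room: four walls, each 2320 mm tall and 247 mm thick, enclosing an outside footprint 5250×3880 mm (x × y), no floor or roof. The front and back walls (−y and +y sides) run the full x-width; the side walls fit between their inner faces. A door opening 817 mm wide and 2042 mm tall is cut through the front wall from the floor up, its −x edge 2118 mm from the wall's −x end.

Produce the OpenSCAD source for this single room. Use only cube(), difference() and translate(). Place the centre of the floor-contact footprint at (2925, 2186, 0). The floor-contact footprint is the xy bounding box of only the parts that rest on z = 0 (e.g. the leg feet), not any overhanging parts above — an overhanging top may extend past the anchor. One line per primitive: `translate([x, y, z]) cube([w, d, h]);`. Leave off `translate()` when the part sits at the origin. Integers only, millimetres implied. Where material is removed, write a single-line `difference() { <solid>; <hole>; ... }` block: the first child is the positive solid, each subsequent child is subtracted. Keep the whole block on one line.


difference() { translate([300, 246, 0]) cube([5250, 247, 2320]); translate([2418, 246, 0]) cube([817, 247, 2042]); }
translate([300, 3879, 0]) cube([5250, 247, 2320]);
translate([300, 493, 0]) cube([247, 3386, 2320]);
translate([5303, 493, 0]) cube([247, 3386, 2320]);


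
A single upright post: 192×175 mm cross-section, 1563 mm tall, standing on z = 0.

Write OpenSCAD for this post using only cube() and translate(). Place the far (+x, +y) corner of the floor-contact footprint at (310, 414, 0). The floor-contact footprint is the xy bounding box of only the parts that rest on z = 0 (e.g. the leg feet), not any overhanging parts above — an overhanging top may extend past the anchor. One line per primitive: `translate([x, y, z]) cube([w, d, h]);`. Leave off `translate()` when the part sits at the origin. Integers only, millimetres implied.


translate([118, 239, 0]) cube([192, 175, 1563]);


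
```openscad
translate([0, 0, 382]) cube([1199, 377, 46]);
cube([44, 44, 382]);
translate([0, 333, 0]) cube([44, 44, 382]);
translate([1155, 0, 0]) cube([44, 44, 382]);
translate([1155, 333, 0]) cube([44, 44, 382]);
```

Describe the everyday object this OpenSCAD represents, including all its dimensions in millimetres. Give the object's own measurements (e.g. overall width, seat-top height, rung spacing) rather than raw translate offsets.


A bench: a 1199×377 mm seat slab, 46 mm thick, top at z = 428 mm, on four 44×44 mm square legs flush with the seat corners and standing on z = 0.


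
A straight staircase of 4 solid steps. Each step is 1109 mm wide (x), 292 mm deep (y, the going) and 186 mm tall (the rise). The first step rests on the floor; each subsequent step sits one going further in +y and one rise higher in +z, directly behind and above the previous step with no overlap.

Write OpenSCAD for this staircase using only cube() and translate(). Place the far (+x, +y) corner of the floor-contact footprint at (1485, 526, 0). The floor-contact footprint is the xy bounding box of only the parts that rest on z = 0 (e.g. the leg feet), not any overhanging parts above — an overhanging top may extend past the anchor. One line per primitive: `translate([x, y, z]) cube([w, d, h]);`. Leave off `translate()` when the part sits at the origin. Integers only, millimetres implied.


translate([376, 234, 0]) cube([1109, 292, 186]);
translate([376, 526, 186]) cube([1109, 292, 186]);
translate([376, 818, 372]) cube([1109, 292, 186]);
translate([376, 1110, 558]) cube([1109, 292, 186]);


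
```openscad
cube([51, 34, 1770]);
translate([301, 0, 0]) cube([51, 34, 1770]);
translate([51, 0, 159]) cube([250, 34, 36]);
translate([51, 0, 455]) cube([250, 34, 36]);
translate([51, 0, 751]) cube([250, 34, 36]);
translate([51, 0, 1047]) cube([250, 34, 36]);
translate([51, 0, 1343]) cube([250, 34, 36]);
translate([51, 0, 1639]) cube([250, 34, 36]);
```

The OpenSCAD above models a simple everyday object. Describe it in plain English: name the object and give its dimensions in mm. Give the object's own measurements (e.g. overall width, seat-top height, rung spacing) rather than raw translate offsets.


A straight ladder. Two 51×34 mm vertical rails, 1770 mm tall, stand 352 mm apart (outside-to-outside) with their front faces coplanar on the −y side. 6 rungs, each 34 mm deep and 36 mm tall, span between the inner faces of the rails, front faces flush with the rails. The lowest rung's underside is at z = 159 mm and rungs are spaced 296 mm apart (underside to underside).
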